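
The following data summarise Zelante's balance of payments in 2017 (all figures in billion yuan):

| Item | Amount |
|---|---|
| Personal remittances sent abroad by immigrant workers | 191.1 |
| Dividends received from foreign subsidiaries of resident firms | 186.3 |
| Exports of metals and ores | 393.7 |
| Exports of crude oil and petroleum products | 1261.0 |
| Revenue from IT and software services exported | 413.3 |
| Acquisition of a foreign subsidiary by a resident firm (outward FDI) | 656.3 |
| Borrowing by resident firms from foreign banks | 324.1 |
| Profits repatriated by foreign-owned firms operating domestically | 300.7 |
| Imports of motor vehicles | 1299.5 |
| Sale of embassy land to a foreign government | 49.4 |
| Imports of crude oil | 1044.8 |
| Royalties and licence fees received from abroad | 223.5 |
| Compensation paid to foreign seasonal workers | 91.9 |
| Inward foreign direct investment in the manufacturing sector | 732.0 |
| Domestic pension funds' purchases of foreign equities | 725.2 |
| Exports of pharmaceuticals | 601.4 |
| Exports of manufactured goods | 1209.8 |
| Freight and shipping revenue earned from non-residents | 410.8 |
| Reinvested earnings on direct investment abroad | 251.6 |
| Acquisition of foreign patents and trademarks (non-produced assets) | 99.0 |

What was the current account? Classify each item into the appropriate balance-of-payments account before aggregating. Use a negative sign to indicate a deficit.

2023.4

Goods: 393.7 - 1044.8 + 1209.8 + 601.4 - 1299.5 + 1261.0 = 1121.6
Services: 223.5 + 410.8 + 413.3 = 1047.6
Primary income: 251.6 + 186.3 - 300.7 - 91.9 = 45.3
Secondary income: -191.1
Current account = 1121.6 + 1047.6 + 45.3 + (-191.1) = 2023.4
(Excluded from the current account — financial account: acquisition of a foreign subsidiary by a resident firm (outward FDI) 656.3, borrowing by resident firms from foreign banks 324.1, inward foreign direct investment in the manufacturing sector 732.0, domestic pension funds' purchases of foreign equities 725.2; capital account: sale of embassy land to a foreign government 49.4, acquisition of foreign patents and trademarks (non-produced assets) 99.0.)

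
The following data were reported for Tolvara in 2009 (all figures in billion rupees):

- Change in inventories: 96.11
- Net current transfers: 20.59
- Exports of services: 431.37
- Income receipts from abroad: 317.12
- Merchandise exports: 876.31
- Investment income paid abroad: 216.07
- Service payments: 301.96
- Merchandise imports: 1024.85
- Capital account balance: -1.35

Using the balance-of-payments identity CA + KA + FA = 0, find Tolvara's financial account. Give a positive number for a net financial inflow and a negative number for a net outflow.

Goods balance = 876.31 - 1024.85 = -148.54
Services balance = 431.37 - 301.96 = 129.41
Trade balance (goods + services) = -148.54 + 129.41 = -19.13
Net primary income = 317.12 - 216.07 = 101.05
Net secondary income = 20.59
Current account = -19.13 + 101.05 + 20.59 = 102.51
Financial account = -(102.51 + (-1.35)) = -101.16

-101.16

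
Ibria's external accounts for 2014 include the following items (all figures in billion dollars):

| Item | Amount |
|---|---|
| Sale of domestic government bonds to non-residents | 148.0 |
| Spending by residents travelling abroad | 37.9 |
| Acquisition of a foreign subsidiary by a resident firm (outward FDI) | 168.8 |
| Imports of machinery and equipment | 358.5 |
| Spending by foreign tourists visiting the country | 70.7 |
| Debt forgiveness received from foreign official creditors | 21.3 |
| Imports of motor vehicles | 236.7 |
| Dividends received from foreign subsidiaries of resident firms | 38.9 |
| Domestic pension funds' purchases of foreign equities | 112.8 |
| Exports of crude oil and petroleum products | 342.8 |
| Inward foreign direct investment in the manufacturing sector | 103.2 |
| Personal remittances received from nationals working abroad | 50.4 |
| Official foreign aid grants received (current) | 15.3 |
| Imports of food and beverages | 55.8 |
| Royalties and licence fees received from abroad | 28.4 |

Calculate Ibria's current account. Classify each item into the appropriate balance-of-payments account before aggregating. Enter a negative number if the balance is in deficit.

Goods: -236.7 - 358.5 + 342.8 - 55.8 = -308.2
Services: 70.7 + 28.4 - 37.9 = 61.2
Primary income: 38.9
Secondary income: 15.3 + 50.4 = 65.7
Current account = (-308.2) + 61.2 + 38.9 + 65.7 = -142.4
(Excluded from the current account — financial account: sale of domestic government bonds to non-residents 148.0, acquisition of a foreign subsidiary by a resident firm (outward FDI) 168.8, domestic pension funds' purchases of foreign equities 112.8, inward foreign direct investment in the manufacturing sector 103.2; capital account: debt forgiveness received from foreign official creditors 21.3.)

-142.4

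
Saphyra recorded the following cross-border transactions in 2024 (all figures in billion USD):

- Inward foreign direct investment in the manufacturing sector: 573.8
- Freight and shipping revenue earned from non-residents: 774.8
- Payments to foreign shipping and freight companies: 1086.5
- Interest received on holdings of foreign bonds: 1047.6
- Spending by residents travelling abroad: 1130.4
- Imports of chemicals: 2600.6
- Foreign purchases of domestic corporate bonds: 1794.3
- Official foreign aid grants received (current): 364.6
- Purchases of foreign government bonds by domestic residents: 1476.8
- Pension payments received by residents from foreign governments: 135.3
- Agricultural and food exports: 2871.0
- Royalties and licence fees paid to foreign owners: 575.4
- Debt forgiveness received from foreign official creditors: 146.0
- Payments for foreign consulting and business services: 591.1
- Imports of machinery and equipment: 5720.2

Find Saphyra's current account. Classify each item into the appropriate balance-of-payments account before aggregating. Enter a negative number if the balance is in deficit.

-6510.9

Goods: -2600.6 - 5720.2 + 2871.0 = -5449.8
Services: -575.4 - 1130.4 - 591.1 - 1086.5 + 774.8 = -2608.6
Primary income: 1047.6
Secondary income: 135.3 + 364.6 = 499.9
Current account = (-5449.8) + (-2608.6) + 1047.6 + 499.9 = -6510.9
(Excluded from the current account — financial account: inward foreign direct investment in the manufacturing sector 573.8, foreign purchases of domestic corporate bonds 1794.3, purchases of foreign government bonds by domestic residents 1476.8; capital account: debt forgiveness received from foreign official creditors 146.0.)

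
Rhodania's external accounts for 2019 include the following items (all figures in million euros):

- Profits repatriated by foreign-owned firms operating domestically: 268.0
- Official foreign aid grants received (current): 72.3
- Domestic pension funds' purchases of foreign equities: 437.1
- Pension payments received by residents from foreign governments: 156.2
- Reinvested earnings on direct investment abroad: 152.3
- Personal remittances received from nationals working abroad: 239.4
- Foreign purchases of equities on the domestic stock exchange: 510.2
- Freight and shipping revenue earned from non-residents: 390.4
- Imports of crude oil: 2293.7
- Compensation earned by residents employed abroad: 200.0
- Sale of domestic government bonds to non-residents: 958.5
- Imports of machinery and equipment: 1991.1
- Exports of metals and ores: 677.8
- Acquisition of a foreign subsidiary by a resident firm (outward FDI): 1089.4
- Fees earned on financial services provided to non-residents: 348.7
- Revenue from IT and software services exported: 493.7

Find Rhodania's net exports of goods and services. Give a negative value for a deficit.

-2374.2

Goods: 677.8 - 2293.7 - 1991.1 = -3607.0
Services: 493.7 + 348.7 + 390.4 = 1232.8
Trade balance = -3607.0 + 1232.8 = -2374.2
(Excluded from the trade balance — primary income: profits repatriated by foreign-owned firms operating domestically 268.0, reinvested earnings on direct investment abroad 152.3, compensation earned by residents employed abroad 200.0; secondary income: official foreign aid grants received (current) 72.3, pension payments received by residents from foreign governments 156.2, personal remittances received from nationals working abroad 239.4; financial account: domestic pension funds' purchases of foreign equities 437.1, foreign purchases of equities on the domestic stock exchange 510.2, sale of domestic government bonds to non-residents 958.5, acquisition of a foreign subsidiary by a resident firm (outward FDI) 1089.4.)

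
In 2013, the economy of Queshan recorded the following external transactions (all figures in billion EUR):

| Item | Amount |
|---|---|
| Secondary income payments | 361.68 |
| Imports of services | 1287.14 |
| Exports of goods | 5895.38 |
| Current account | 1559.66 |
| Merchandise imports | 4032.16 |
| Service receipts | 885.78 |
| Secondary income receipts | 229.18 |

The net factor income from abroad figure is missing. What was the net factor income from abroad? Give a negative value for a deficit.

230.30

Current account = goods balance + services balance + net primary income + net secondary income
Sum of the known components = 1329.36
Net factor income from abroad = CA - (known components) = 1559.66 - 1329.36 = 230.30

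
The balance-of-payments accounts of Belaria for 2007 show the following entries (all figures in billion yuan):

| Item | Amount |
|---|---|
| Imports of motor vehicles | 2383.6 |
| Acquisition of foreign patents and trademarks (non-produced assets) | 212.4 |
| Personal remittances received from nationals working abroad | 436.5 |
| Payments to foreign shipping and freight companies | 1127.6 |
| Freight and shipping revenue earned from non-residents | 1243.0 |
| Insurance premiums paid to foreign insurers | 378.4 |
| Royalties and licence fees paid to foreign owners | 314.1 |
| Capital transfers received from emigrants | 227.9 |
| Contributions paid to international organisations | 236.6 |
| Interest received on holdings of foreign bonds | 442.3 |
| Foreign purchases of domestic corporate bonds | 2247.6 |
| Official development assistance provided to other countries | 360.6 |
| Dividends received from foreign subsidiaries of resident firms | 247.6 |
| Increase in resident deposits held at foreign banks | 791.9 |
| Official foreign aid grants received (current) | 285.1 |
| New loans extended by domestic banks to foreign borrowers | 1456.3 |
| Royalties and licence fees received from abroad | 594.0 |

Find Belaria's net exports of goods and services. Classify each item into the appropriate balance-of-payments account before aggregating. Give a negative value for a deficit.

-2366.7

Goods: -2383.6
Services: -314.1 - 378.4 + 1243.0 + 594.0 - 1127.6 = 16.9
Trade balance = -2383.6 + 16.9 = -2366.7
(Excluded from the trade balance — capital account: acquisition of foreign patents and trademarks (non-produced assets) 212.4, capital transfers received from emigrants 227.9; secondary income: personal remittances received from nationals working abroad 436.5, contributions paid to international organisations 236.6, official development assistance provided to other countries 360.6, official foreign aid grants received (current) 285.1; primary income: interest received on holdings of foreign bonds 442.3, dividends received from foreign subsidiaries of resident firms 247.6; financial account: foreign purchases of domestic corporate bonds 2247.6, increase in resident deposits held at foreign banks 791.9, new loans extended by domestic banks to foreign borrowers 1456.3.)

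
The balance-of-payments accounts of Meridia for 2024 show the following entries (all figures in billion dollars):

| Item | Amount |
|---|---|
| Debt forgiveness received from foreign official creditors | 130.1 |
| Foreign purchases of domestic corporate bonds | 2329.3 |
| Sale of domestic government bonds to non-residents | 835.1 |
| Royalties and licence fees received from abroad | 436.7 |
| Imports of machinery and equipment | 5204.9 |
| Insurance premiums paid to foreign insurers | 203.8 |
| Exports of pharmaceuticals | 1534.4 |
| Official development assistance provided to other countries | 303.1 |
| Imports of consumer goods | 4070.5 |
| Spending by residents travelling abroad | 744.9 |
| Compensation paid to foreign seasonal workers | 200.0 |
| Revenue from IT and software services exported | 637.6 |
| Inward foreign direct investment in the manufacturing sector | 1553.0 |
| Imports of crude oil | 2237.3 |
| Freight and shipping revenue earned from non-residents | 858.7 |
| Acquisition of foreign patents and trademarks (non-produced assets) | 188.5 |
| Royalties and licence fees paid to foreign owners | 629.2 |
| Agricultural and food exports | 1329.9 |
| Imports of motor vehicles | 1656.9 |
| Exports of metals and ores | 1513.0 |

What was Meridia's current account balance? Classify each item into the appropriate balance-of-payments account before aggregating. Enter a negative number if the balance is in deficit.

-8940.3

Goods: 1513.0 - 4070.5 - 1656.9 - 2237.3 + 1534.4 - 5204.9 + 1329.9 = -8792.3
Services: 858.7 - 629.2 + 436.7 - 744.9 - 203.8 + 637.6 = 355.1
Primary income: -200.0
Secondary income: -303.1
Current account = (-8792.3) + 355.1 + (-200.0) + (-303.1) = -8940.3
(Excluded from the current account — capital account: debt forgiveness received from foreign official creditors 130.1, acquisition of foreign patents and trademarks (non-produced assets) 188.5; financial account: foreign purchases of domestic corporate bonds 2329.3, sale of domestic government bonds to non-residents 835.1, inward foreign direct investment in the manufacturing sector 1553.0.)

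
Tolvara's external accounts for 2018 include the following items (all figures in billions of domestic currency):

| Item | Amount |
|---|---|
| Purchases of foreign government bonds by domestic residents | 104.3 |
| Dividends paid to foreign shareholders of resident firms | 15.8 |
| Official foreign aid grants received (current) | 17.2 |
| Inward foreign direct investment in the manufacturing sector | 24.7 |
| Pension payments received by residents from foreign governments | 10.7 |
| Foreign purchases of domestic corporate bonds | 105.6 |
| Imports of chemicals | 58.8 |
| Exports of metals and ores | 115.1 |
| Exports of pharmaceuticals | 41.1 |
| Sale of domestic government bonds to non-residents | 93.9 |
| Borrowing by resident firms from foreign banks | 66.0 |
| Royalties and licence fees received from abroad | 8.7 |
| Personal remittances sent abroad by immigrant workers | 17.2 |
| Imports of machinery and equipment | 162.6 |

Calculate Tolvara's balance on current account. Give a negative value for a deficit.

Goods: 115.1 - 162.6 + 41.1 - 58.8 = -65.2
Services: 8.7
Primary income: -15.8
Secondary income: 10.7 + 17.2 - 17.2 = 10.7
Current account = (-65.2) + 8.7 + (-15.8) + 10.7 = -61.6
(Excluded from the current account — financial account: purchases of foreign government bonds by domestic residents 104.3, inward foreign direct investment in the manufacturing sector 24.7, foreign purchases of domestic corporate bonds 105.6, sale of domestic government bonds to non-residents 93.9, borrowing by resident firms from foreign banks 66.0.)

-61.6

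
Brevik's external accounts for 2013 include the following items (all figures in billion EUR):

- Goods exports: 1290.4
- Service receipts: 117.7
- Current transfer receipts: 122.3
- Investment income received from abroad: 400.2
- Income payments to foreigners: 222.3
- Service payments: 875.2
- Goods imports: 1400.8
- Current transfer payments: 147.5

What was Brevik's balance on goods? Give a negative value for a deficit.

-110.4

Goods balance = 1290.4 - 1400.8 = -110.4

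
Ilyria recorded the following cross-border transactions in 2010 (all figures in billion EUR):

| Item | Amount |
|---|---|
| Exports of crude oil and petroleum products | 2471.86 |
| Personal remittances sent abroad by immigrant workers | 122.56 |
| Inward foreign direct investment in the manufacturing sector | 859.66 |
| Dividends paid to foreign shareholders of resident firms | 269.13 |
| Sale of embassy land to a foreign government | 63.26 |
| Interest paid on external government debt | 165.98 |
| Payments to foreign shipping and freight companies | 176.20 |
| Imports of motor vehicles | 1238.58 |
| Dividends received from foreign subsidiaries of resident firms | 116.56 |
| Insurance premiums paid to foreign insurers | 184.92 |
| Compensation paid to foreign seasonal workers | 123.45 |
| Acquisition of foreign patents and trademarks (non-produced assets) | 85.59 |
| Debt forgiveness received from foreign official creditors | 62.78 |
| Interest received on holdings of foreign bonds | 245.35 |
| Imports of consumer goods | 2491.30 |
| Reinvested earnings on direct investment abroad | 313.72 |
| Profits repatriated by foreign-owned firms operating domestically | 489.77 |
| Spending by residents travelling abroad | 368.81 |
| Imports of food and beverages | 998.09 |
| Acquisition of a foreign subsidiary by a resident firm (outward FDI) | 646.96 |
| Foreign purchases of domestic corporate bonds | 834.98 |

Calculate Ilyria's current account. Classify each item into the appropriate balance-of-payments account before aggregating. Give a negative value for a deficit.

Goods: -2491.30 + 2471.86 - 998.09 - 1238.58 = -2256.11
Services: -184.92 - 368.81 - 176.20 = -729.93
Primary income: 116.56 + 313.72 - 269.13 - 165.98 - 489.77 + 245.35 - 123.45 = -372.70
Secondary income: -122.56
Current account = (-2256.11) + (-729.93) + (-372.70) + (-122.56) = -3481.30
(Excluded from the current account — financial account: inward foreign direct investment in the manufacturing sector 859.66, acquisition of a foreign subsidiary by a resident firm (outward FDI) 646.96, foreign purchases of domestic corporate bonds 834.98; capital account: sale of embassy land to a foreign government 63.26, acquisition of foreign patents and trademarks (non-produced assets) 85.59, debt forgiveness received from foreign official creditors 62.78.)

-3481.30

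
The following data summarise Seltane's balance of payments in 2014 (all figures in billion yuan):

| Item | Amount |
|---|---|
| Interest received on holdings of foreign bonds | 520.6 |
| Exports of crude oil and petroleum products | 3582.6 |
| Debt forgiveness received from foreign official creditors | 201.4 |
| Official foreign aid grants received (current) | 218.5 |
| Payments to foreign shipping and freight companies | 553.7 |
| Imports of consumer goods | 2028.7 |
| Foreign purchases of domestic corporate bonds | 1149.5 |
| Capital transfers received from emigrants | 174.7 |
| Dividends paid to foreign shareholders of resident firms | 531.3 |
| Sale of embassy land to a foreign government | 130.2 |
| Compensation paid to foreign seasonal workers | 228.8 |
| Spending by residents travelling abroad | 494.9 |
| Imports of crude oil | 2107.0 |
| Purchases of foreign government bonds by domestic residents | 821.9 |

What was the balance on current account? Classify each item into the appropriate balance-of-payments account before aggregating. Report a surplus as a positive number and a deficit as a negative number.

-1622.7

Goods: 3582.6 - 2107.0 - 2028.7 = -553.1
Services: -553.7 - 494.9 = -1048.6
Primary income: -531.3 + 520.6 - 228.8 = -239.5
Secondary income: 218.5
Current account = (-553.1) + (-1048.6) + (-239.5) + 218.5 = -1622.7
(Excluded from the current account — capital account: debt forgiveness received from foreign official creditors 201.4, capital transfers received from emigrants 174.7, sale of embassy land to a foreign government 130.2; financial account: foreign purchases of domestic corporate bonds 1149.5, purchases of foreign government bonds by domestic residents 821.9.)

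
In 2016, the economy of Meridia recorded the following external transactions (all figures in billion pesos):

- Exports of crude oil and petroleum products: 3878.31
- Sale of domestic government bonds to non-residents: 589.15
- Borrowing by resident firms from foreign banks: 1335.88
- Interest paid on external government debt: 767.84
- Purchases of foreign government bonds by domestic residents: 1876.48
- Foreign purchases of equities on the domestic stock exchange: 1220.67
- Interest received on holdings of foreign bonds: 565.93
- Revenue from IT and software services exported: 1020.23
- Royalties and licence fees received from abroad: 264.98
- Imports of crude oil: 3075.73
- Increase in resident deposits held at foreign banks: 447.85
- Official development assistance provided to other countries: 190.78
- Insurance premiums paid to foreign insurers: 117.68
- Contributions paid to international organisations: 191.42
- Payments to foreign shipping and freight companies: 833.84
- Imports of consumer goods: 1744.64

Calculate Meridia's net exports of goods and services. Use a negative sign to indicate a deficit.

Goods: 3878.31 - 1744.64 - 3075.73 = -942.06
Services: 1020.23 - 833.84 - 117.68 + 264.98 = 333.69
Trade balance = -942.06 + 333.69 = -608.37
(Excluded from the trade balance — financial account: sale of domestic government bonds to non-residents 589.15, borrowing by resident firms from foreign banks 1335.88, purchases of foreign government bonds by domestic residents 1876.48, foreign purchases of equities on the domestic stock exchange 1220.67, increase in resident deposits held at foreign banks 447.85; primary income: interest paid on external government debt 767.84, interest received on holdings of foreign bonds 565.93; secondary income: official development assistance provided to other countries 190.78, contributions paid to international organisations 191.42.)

-608.37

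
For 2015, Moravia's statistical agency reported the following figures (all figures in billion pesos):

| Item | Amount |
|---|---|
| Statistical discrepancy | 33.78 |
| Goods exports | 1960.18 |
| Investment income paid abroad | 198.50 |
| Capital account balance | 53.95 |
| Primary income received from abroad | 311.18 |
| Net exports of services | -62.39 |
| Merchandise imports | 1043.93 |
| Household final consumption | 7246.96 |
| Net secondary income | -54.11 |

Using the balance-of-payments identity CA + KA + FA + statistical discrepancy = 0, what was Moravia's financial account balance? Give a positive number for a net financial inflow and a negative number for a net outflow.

Goods balance = 1960.18 - 1043.93 = 916.25
Services balance = -62.39
Trade balance (goods + services) = 916.25 + (-62.39) = 853.86
Net primary income = 311.18 - 198.50 = 112.68
Net secondary income = -54.11
Current account = 853.86 + 112.68 + (-54.11) = 912.43
Financial account = -(912.43 + 53.95 + 33.78) = -1000.16

-1000.16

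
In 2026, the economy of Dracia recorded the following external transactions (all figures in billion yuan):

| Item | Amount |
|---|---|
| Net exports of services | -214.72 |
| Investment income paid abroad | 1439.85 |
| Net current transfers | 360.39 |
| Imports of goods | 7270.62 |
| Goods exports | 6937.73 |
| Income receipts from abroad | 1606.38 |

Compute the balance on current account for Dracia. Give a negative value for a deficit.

Goods balance = 6937.73 - 7270.62 = -332.89
Services balance = -214.72
Trade balance (goods + services) = -332.89 + (-214.72) = -547.61
Net primary income = 1606.38 - 1439.85 = 166.53
Net secondary income = 360.39
Current account = -547.61 + 166.53 + 360.39 = -20.69

-20.69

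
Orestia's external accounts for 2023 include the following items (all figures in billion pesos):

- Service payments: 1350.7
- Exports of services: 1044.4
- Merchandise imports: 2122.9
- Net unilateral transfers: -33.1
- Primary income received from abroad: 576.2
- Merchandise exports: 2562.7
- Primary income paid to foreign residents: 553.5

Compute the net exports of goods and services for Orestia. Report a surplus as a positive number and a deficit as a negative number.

Goods balance = 2562.7 - 2122.9 = 439.8
Services balance = 1044.4 - 1350.7 = -306.3
Trade balance (goods + services) = 439.8 + (-306.3) = 133.5

133.5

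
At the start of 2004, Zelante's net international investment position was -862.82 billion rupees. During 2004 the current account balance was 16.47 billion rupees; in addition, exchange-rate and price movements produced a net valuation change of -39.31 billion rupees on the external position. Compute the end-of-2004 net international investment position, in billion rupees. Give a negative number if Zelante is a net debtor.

Change in NIIP = current account + net valuation change = 16.47 + (-39.31) = -22.84
End-of-year NIIP = -862.82 + (-22.84) = -885.66

-885.66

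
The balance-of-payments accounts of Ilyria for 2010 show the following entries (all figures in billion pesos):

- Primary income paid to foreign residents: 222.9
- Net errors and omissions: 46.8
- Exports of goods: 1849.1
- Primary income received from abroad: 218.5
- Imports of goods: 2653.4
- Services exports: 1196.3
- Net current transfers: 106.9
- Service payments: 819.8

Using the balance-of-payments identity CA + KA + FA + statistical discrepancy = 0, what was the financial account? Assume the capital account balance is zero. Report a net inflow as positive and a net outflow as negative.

Goods balance = 1849.1 - 2653.4 = -804.3
Services balance = 1196.3 - 819.8 = 376.5
Trade balance (goods + services) = -804.3 + 376.5 = -427.8
Net primary income = 218.5 - 222.9 = -4.4
Net secondary income = 106.9
Current account = -427.8 + (-4.4) + 106.9 = -325.3
Financial account = -(-325.3 + 46.8) = 278.5

278.5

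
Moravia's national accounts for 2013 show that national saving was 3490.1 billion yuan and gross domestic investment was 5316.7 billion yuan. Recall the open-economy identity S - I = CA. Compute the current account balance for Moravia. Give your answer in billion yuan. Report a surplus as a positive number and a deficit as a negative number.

CA = S - I = 3490.1 - 5316.7 = -1826.6

-1826.6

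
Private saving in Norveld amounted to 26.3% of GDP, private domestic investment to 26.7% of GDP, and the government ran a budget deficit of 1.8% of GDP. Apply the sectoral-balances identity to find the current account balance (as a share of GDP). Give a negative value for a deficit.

By the sectoral-balances identity, CA = (S_private - I) + (T - G).
Private balance = 26.3 - 26.7 = -0.4
Government balance (T - G) = -1.8
CA = -0.4 + (-1.8) = -2.2

-2.2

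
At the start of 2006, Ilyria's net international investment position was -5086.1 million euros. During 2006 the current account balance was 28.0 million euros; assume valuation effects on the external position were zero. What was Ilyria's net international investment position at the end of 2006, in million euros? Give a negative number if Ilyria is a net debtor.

-5058.1

With no valuation effects, change in NIIP = current account = 28.0
End-of-year NIIP = -5086.1 + 28.0 = -5058.1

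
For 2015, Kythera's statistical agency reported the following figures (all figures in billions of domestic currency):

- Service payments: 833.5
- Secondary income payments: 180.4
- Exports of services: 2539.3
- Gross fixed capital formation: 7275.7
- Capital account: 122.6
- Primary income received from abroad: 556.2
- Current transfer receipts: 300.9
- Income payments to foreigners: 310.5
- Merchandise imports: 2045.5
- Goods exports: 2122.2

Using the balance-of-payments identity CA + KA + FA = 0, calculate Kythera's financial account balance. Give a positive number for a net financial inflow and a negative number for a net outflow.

Goods balance = 2122.2 - 2045.5 = 76.7
Services balance = 2539.3 - 833.5 = 1705.8
Trade balance (goods + services) = 76.7 + 1705.8 = 1782.5
Net primary income = 556.2 - 310.5 = 245.7
Net secondary income = 300.9 - 180.4 = 120.5
Current account = 1782.5 + 245.7 + 120.5 = 2148.7
Financial account = -(2148.7 + 122.6) = -2271.3

-2271.3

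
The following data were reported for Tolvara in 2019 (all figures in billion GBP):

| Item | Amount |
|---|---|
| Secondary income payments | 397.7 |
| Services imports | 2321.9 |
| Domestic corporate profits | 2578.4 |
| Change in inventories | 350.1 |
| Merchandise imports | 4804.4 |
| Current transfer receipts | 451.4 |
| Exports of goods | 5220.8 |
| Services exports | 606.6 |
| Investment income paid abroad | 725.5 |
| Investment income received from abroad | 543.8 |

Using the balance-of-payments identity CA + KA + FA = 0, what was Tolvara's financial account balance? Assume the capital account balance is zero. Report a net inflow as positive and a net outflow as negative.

Goods balance = 5220.8 - 4804.4 = 416.4
Services balance = 606.6 - 2321.9 = -1715.3
Trade balance (goods + services) = 416.4 + (-1715.3) = -1298.9
Net primary income = 543.8 - 725.5 = -181.7
Net secondary income = 451.4 - 397.7 = 53.7
Current account = -1298.9 + (-181.7) + 53.7 = -1426.9
Financial account = -(-1426.9) = 1426.9

1426.9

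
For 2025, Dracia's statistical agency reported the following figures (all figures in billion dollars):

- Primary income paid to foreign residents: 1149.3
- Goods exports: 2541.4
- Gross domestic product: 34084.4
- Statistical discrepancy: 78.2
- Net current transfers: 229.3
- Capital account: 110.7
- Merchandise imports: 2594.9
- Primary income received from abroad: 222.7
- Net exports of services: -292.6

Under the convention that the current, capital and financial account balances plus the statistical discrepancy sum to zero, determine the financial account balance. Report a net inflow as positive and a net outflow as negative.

854.5

Goods balance = 2541.4 - 2594.9 = -53.5
Services balance = -292.6
Trade balance (goods + services) = -53.5 + (-292.6) = -346.1
Net primary income = 222.7 - 1149.3 = -926.6
Net secondary income = 229.3
Current account = -346.1 + (-926.6) + 229.3 = -1043.4
Financial account = -(-1043.4 + 110.7 + 78.2) = 854.5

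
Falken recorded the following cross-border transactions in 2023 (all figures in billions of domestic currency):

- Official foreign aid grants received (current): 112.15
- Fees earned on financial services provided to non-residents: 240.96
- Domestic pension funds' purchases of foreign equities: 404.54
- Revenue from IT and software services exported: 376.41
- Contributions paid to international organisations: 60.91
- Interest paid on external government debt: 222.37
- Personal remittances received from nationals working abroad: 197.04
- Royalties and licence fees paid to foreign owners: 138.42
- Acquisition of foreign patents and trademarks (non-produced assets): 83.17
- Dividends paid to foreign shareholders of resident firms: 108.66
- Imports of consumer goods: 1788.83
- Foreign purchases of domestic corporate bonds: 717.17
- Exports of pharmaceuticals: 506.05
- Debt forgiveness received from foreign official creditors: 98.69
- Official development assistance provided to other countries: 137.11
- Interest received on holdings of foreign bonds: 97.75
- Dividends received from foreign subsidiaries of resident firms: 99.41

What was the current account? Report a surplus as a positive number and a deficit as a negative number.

-826.53

Goods: 506.05 - 1788.83 = -1282.78
Services: 240.96 + 376.41 - 138.42 = 478.95
Primary income: 99.41 - 222.37 + 97.75 - 108.66 = -133.87
Secondary income: 112.15 + 197.04 - 137.11 - 60.91 = 111.17
Current account = (-1282.78) + 478.95 + (-133.87) + 111.17 = -826.53
(Excluded from the current account — financial account: domestic pension funds' purchases of foreign equities 404.54, foreign purchases of domestic corporate bonds 717.17; capital account: acquisition of foreign patents and trademarks (non-produced assets) 83.17, debt forgiveness received from foreign official creditors 98.69.)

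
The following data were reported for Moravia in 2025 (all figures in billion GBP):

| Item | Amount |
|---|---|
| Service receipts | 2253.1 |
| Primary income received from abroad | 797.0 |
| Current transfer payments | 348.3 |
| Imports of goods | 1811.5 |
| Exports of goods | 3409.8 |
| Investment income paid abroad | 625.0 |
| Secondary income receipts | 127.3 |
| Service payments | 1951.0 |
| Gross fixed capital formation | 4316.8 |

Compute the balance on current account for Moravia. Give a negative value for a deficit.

Goods balance = 3409.8 - 1811.5 = 1598.3
Services balance = 2253.1 - 1951.0 = 302.1
Trade balance (goods + services) = 1598.3 + 302.1 = 1900.4
Net primary income = 797.0 - 625.0 = 172.0
Net secondary income = 127.3 - 348.3 = -221.0
Current account = 1900.4 + 172.0 + (-221.0) = 1851.4

1851.4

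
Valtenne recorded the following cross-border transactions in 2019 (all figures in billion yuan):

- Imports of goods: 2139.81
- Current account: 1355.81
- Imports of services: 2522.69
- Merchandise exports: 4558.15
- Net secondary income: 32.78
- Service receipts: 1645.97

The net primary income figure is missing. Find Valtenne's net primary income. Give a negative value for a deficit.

Current account = goods balance + services balance + net primary income + net secondary income
Sum of the known components = 1574.40
Net primary income = CA - (known components) = 1355.81 - 1574.40 = -218.59

-218.59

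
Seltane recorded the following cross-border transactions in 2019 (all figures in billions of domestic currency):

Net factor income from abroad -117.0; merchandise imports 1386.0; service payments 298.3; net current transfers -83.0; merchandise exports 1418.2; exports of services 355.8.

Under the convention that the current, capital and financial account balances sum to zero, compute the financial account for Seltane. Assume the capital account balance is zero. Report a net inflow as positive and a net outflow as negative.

Goods balance = 1418.2 - 1386.0 = 32.2
Services balance = 355.8 - 298.3 = 57.5
Trade balance (goods + services) = 32.2 + 57.5 = 89.7
Net primary income = -117.0
Net secondary income = -83.0
Current account = 89.7 + (-117.0) + (-83.0) = -110.3
Financial account = -(-110.3) = 110.3

110.3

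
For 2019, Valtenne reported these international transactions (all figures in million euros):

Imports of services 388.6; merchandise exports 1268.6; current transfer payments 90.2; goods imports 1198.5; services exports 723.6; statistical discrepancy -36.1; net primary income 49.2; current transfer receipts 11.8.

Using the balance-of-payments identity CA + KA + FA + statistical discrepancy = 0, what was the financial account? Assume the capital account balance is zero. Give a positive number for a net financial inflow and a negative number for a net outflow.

-339.8

Goods balance = 1268.6 - 1198.5 = 70.1
Services balance = 723.6 - 388.6 = 335.0
Trade balance (goods + services) = 70.1 + 335.0 = 405.1
Net primary income = 49.2
Net secondary income = 11.8 - 90.2 = -78.4
Current account = 405.1 + 49.2 + (-78.4) = 375.9
Financial account = -(375.9 + (-36.1)) = -339.8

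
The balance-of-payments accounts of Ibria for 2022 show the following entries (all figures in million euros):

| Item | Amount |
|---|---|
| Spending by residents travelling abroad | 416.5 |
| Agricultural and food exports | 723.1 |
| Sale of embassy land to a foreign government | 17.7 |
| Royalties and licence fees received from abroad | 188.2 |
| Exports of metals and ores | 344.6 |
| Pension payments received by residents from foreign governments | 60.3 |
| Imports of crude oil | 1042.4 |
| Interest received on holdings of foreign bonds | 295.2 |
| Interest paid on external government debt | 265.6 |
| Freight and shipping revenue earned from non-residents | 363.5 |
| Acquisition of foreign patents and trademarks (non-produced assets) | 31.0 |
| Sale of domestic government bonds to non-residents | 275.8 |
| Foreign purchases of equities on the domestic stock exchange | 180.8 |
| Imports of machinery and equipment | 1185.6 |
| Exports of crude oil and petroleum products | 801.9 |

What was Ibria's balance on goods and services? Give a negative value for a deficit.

Goods: 344.6 - 1042.4 - 1185.6 + 801.9 + 723.1 = -358.4
Services: 188.2 - 416.5 + 363.5 = 135.2
Trade balance = -358.4 + 135.2 = -223.2
(Excluded from the trade balance — capital account: sale of embassy land to a foreign government 17.7, acquisition of foreign patents and trademarks (non-produced assets) 31.0; secondary income: pension payments received by residents from foreign governments 60.3; primary income: interest received on holdings of foreign bonds 295.2, interest paid on external government debt 265.6; financial account: sale of domestic government bonds to non-residents 275.8, foreign purchases of equities on the domestic stock exchange 180.8.)

-223.2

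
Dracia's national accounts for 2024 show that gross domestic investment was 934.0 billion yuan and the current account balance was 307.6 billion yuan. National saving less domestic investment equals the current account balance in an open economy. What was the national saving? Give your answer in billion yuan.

1241.6

S - I = CA (net lending to the rest of the world).
S = I + CA = 934.0 + 307.6 = 1241.6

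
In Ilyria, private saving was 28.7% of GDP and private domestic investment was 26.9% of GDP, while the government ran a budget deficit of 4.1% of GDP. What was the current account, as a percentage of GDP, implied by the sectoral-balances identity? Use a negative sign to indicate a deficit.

-2.3

By the sectoral-balances identity, CA = (S_private - I) + (T - G).
Private balance = 28.7 - 26.9 = 1.8
Government balance (T - G) = -4.1
CA = 1.8 + (-4.1) = -2.3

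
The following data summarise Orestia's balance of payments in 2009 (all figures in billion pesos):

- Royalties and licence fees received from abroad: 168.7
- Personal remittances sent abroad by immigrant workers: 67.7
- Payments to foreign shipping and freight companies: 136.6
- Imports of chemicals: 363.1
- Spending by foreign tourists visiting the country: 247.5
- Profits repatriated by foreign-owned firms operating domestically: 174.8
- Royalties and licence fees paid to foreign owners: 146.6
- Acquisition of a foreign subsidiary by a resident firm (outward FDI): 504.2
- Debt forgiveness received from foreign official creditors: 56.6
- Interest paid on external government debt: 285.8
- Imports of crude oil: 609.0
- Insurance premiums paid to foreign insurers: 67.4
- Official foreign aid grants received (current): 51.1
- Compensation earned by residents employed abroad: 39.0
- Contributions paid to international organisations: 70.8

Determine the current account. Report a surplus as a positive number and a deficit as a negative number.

Goods: -609.0 - 363.1 = -972.1
Services: -146.6 + 168.7 - 136.6 - 67.4 + 247.5 = 65.6
Primary income: -285.8 + 39.0 - 174.8 = -421.6
Secondary income: -67.7 + 51.1 - 70.8 = -87.4
Current account = (-972.1) + 65.6 + (-421.6) + (-87.4) = -1415.5
(Excluded from the current account — financial account: acquisition of a foreign subsidiary by a resident firm (outward FDI) 504.2; capital account: debt forgiveness received from foreign official creditors 56.6.)

-1415.5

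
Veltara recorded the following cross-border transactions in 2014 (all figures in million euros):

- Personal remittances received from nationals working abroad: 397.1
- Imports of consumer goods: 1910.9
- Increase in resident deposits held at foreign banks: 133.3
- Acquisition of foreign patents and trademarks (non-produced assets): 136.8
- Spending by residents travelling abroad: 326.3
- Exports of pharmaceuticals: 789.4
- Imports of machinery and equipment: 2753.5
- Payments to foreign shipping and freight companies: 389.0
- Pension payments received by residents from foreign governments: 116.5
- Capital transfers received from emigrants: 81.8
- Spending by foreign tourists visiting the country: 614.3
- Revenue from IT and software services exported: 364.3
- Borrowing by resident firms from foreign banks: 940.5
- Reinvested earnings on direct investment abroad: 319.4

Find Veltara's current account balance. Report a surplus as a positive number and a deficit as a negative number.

Goods: 789.4 - 1910.9 - 2753.5 = -3875.0
Services: 364.3 - 326.3 - 389.0 + 614.3 = 263.3
Primary income: 319.4
Secondary income: 116.5 + 397.1 = 513.6
Current account = (-3875.0) + 263.3 + 319.4 + 513.6 = -2778.7
(Excluded from the current account — financial account: increase in resident deposits held at foreign banks 133.3, borrowing by resident firms from foreign banks 940.5; capital account: acquisition of foreign patents and trademarks (non-produced assets) 136.8, capital transfers received from emigrants 81.8.)

-2778.7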